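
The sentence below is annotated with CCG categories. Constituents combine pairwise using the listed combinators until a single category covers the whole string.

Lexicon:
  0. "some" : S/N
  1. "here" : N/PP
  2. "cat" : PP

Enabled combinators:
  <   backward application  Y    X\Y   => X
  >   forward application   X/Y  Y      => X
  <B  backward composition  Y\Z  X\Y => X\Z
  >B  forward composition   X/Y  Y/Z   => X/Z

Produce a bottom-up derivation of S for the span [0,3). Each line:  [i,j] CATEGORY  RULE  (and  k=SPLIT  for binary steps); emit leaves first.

[0,1] S/N  lex  "some"
[1,2] N/PP  lex  "here"
[2,3] PP  lex  "cat"
[1,3] N  >  k=2
[0,3] S  >  k=1

[0,3] S   >
  [0,1] "some" : S/N
  [1,3] N   >
    [1,2] "here" : N/PP
    [2,3] "cat" : PP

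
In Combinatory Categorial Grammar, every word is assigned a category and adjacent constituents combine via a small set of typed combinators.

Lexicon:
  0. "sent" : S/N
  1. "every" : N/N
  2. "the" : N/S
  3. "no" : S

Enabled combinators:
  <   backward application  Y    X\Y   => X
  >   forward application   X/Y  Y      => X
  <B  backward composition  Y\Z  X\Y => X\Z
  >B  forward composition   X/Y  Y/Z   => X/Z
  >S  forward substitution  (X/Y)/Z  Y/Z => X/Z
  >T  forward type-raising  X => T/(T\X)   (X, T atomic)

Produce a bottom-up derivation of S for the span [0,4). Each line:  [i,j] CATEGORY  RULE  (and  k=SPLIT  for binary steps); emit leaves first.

[0,4] S   >
  [0,2] S/N   >B
    [0,1] "sent" : S/N
    [1,2] "every" : N/N
  [2,4] N   >
    [2,3] "the" : N/S
    [3,4] "no" : S

[0,1] S/N  lex  "sent"
[1,2] N/N  lex  "every"
[0,2] S/N  >B  k=1
[2,3] N/S  lex  "the"
[3,4] S  lex  "no"
[2,4] N  >  k=3
[0,4] S  >  k=2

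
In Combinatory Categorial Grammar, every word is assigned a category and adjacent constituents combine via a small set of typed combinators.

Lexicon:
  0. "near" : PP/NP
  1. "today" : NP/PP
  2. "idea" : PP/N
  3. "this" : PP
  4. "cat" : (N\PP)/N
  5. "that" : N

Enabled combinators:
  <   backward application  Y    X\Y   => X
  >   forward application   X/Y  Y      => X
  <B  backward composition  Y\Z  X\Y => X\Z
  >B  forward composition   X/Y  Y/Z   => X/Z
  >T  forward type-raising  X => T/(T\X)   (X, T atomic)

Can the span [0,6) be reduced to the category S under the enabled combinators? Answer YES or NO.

NO

PP/NP NP/PP PP/N PP (N\PP)/N N
CKY chart[0,6] = {N/(N\PP), NP/(NP\PP), PP, PP/(NP\NP), PP/(N\N), PP/(PP\PP), S/(S\PP)}; S ∉ chart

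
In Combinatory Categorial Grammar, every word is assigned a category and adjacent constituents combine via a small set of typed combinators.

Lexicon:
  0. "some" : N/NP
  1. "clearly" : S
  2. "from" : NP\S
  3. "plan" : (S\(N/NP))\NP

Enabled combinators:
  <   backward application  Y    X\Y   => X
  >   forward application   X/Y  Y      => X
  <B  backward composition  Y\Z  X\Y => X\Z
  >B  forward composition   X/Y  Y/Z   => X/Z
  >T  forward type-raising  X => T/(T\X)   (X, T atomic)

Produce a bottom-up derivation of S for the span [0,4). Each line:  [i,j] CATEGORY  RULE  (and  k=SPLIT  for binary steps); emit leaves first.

[0,1] N/NP  lex  "some"
[1,2] S  lex  "clearly"
[2,3] NP\S  lex  "from"
[1,3] NP  <  k=2
[3,4] (S\(N/NP))\NP  lex  "plan"
[1,4] S\(N/NP)  <  k=3
[0,4] S  <  k=1

[0,4] S   <
  [0,1] "some" : N/NP
  [1,4] S\(N/NP)   <
    [1,3] NP   <
      [1,2] "clearly" : S
      [2,3] "from" : NP\S
    [3,4] "plan" : (S\(N/NP))\NP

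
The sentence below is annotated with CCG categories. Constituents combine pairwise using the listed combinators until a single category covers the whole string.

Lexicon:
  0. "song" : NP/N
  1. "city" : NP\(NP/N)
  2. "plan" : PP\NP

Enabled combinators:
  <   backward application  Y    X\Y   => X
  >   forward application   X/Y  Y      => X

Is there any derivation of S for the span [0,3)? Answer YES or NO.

NP/N NP\(NP/N) PP\NP
CKY chart[0,3] = {PP}; S ∉ chart

NO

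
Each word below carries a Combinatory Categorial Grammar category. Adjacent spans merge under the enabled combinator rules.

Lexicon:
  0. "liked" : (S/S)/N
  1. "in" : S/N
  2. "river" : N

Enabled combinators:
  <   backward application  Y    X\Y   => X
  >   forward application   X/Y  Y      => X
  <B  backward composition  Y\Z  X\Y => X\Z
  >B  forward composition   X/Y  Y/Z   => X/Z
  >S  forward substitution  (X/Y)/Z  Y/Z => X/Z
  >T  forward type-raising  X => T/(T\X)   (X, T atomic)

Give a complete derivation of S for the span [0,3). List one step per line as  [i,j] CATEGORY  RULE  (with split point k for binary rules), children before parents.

[0,3] S   >
  [0,2] S/N   >S
    [0,1] "liked" : (S/S)/N
    [1,2] "in" : S/N
  [2,3] "river" : N

[0,1] (S/S)/N  lex  "liked"
[1,2] S/N  lex  "in"
[0,2] S/N  >S  k=1
[2,3] N  lex  "river"
[0,3] S  >  k=2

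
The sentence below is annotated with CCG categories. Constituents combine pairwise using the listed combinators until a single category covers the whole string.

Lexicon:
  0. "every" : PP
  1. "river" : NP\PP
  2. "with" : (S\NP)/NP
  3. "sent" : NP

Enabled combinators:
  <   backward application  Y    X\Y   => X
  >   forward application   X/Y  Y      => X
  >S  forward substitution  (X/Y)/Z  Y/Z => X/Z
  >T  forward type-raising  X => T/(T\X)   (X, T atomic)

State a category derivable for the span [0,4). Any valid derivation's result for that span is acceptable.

S

[0,4] S   <
  [0,2] NP   <
    [0,1] "every" : PP
    [1,2] "river" : NP\PP
  [2,4] S\NP   >
    [2,3] "with" : (S\NP)/NP
    [3,4] "sent" : NP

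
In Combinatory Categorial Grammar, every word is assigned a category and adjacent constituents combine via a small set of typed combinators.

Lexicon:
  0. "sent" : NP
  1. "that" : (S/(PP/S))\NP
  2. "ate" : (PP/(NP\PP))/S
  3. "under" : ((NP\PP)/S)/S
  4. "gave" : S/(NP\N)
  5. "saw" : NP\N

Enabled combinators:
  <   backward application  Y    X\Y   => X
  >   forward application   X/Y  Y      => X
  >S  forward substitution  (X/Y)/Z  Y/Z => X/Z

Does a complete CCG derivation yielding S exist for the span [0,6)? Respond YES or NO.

YES

[0,6] S   >
  [0,2] S/(PP/S)   <
    [0,1] "sent" : NP
    [1,2] "that" : (S/(PP/S))\NP
  [2,6] PP/S   >S
    [2,3] "ate" : (PP/(NP\PP))/S
    [3,6] (NP\PP)/S   >
      [3,4] "under" : ((NP\PP)/S)/S
      [4,6] S   >
        [4,5] "gave" : S/(NP\N)
        [5,6] "saw" : NP\N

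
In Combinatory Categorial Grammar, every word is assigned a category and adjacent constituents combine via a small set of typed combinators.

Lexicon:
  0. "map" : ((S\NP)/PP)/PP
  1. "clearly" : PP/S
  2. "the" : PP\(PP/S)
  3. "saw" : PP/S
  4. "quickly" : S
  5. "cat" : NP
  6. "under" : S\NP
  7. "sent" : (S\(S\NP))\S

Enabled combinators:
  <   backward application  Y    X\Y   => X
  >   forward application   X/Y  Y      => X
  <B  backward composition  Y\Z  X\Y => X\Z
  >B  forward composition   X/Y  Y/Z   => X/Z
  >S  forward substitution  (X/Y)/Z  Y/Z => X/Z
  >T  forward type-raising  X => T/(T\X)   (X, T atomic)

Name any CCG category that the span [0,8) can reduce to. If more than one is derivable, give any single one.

[0,8] S   <
  [0,5] S\NP   >
    [0,3] (S\NP)/PP   >
      [0,1] "map" : ((S\NP)/PP)/PP
      [1,3] PP   <
        [1,2] "clearly" : PP/S
        [2,3] "the" : PP\(PP/S)
    [3,5] PP   >
      [3,4] "saw" : PP/S
      [4,5] "quickly" : S
  [5,8] S\(S\NP)   <
    [5,7] S   <
      [5,6] "cat" : NP
      [6,7] "under" : S\NP
    [7,8] "sent" : (S\(S\NP))\S

S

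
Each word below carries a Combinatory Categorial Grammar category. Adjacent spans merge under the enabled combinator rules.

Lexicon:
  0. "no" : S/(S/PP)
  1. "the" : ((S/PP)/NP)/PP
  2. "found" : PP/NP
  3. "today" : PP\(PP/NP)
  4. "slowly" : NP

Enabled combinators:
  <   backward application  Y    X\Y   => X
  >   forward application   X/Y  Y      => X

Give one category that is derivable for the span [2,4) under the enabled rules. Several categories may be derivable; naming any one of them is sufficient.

[0,5] S   >
  [0,1] "no" : S/(S/PP)
  [1,5] S/PP   >
    [1,4] (S/PP)/NP   >
      [1,2] "the" : ((S/PP)/NP)/PP
      [2,4] PP   <
        [2,3] "found" : PP/NP
        [3,4] "today" : PP\(PP/NP)
    [4,5] "slowly" : NP

PP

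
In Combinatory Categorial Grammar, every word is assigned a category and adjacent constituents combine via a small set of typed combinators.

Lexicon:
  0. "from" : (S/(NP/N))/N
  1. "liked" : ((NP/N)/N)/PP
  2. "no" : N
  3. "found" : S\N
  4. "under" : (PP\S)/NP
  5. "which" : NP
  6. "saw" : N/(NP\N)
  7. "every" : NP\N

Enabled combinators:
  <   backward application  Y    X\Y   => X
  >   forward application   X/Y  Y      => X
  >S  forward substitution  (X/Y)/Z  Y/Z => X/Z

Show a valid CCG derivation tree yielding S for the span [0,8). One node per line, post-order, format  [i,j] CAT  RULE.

[0,8] S   >
  [0,6] S/N   >S
    [0,1] "from" : (S/(NP/N))/N
    [1,6] (NP/N)/N   >
      [1,2] "liked" : ((NP/N)/N)/PP
      [2,6] PP   <
        [2,4] S   <
          [2,3] "no" : N
          [3,4] "found" : S\N
        [4,6] PP\S   >
          [4,5] "under" : (PP\S)/NP
          [5,6] "which" : NP
  [6,8] N   >
    [6,7] "saw" : N/(NP\N)
    [7,8] "every" : NP\N

[0,1] (S/(NP/N))/N  lex  "from"
[1,2] ((NP/N)/N)/PP  lex  "liked"
[2,3] N  lex  "no"
[3,4] S\N  lex  "found"
[2,4] S  <  k=3
[4,5] (PP\S)/NP  lex  "under"
[5,6] NP  lex  "which"
[4,6] PP\S  >  k=5
[2,6] PP  <  k=4
[1,6] (NP/N)/N  >  k=2
[0,6] S/N  >S  k=1
[6,7] N/(NP\N)  lex  "saw"
[7,8] NP\N  lex  "every"
[6,8] N  >  k=7
[0,8] S  >  k=6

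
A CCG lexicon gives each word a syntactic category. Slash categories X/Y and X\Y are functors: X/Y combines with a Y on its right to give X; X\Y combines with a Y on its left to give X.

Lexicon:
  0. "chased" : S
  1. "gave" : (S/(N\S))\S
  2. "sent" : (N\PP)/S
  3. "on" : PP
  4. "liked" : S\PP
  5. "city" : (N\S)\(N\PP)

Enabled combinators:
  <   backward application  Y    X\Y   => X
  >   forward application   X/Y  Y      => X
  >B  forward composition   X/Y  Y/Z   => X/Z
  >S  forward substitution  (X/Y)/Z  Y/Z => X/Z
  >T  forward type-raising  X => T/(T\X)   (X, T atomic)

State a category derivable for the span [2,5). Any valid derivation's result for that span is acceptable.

[0,6] S   >
  [0,2] S/(N\S)   <
    [0,1] "chased" : S
    [1,2] "gave" : (S/(N\S))\S
  [2,6] N\S   <
    [2,5] N\PP   >
      [2,3] "sent" : (N\PP)/S
      [3,5] S   >
        [3,4] S/(S\PP)   >T
          [3,4] "on" : PP
        [4,5] "liked" : S\PP
    [5,6] "city" : (N\S)\(N\PP)

N\PP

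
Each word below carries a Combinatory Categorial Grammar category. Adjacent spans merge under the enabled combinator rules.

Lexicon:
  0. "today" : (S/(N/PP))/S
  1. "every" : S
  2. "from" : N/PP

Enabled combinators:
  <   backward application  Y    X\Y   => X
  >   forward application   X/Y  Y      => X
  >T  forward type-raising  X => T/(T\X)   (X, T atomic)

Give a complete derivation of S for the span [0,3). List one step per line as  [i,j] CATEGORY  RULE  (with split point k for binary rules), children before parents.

[0,1] (S/(N/PP))/S  lex  "today"
[1,2] S  lex  "every"
[0,2] S/(N/PP)  >  k=1
[2,3] N/PP  lex  "from"
[0,3] S  >  k=2

[0,3] S   >
  [0,2] S/(N/PP)   >
    [0,1] "today" : (S/(N/PP))/S
    [1,2] "every" : S
  [2,3] "from" : N/PP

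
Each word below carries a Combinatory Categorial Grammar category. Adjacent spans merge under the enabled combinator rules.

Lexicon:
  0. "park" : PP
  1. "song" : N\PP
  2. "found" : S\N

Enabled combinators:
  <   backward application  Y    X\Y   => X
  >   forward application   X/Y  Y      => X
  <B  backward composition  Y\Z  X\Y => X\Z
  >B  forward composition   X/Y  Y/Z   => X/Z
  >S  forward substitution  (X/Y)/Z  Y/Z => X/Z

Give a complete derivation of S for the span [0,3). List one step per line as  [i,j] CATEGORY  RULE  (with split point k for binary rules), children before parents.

[0,1] PP  lex  "park"
[1,2] N\PP  lex  "song"
[2,3] S\N  lex  "found"
[1,3] S\PP  <B  k=2
[0,3] S  <  k=1

[0,3] S   <
  [0,1] "park" : PP
  [1,3] S\PP   <B
    [1,2] "song" : N\PP
    [2,3] "found" : S\N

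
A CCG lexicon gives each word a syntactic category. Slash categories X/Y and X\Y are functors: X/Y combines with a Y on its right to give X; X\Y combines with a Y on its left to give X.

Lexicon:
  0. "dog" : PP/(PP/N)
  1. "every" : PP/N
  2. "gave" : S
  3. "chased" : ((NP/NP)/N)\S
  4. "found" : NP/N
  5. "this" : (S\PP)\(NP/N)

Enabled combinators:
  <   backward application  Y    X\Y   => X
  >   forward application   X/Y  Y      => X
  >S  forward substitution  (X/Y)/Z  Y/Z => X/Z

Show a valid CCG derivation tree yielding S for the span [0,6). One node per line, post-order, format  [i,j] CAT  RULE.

[0,6] S   <
  [0,2] PP   >
    [0,1] "dog" : PP/(PP/N)
    [1,2] "every" : PP/N
  [2,6] S\PP   <
    [2,5] NP/N   >S
      [2,4] (NP/NP)/N   <
        [2,3] "gave" : S
        [3,4] "chased" : ((NP/NP)/N)\S
      [4,5] "found" : NP/N
    [5,6] "this" : (S\PP)\(NP/N)

[0,1] PP/(PP/N)  lex  "dog"
[1,2] PP/N  lex  "every"
[0,2] PP  >  k=1
[2,3] S  lex  "gave"
[3,4] ((NP/NP)/N)\S  lex  "chased"
[2,4] (NP/NP)/N  <  k=3
[4,5] NP/N  lex  "found"
[2,5] NP/N  >S  k=4
[5,6] (S\PP)\(NP/N)  lex  "this"
[2,6] S\PP  <  k=5
[0,6] S  <  k=2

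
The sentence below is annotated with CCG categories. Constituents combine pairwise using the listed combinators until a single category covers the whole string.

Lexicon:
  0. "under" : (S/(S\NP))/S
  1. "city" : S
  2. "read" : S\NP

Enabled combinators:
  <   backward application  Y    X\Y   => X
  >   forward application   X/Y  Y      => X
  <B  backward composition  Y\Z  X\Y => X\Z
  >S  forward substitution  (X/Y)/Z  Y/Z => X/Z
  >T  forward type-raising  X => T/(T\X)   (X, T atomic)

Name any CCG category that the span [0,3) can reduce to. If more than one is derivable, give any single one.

[0,3] S   >
  [0,2] S/(S\NP)   >
    [0,1] "under" : (S/(S\NP))/S
    [1,2] "city" : S
  [2,3] "read" : S\NP

S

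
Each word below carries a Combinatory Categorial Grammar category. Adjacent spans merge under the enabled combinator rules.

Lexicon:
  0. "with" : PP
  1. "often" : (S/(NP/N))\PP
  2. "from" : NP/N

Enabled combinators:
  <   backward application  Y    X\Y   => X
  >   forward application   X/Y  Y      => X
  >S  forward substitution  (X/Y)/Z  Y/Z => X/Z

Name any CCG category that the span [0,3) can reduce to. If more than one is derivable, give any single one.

S

[0,3] S   >
  [0,2] S/(NP/N)   <
    [0,1] "with" : PP
    [1,2] "often" : (S/(NP/N))\PP
  [2,3] "from" : NP/N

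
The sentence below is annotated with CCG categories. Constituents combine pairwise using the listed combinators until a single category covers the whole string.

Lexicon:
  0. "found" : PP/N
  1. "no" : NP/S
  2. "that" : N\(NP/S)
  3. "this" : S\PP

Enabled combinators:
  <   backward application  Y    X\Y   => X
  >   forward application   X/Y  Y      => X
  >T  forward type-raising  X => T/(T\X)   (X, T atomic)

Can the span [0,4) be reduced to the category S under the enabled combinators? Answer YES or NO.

[0,4] S   <
  [0,3] PP   >
    [0,1] "found" : PP/N
    [1,3] N   <
      [1,2] "no" : NP/S
      [2,3] "that" : N\(NP/S)
  [3,4] "this" : S\PP

YES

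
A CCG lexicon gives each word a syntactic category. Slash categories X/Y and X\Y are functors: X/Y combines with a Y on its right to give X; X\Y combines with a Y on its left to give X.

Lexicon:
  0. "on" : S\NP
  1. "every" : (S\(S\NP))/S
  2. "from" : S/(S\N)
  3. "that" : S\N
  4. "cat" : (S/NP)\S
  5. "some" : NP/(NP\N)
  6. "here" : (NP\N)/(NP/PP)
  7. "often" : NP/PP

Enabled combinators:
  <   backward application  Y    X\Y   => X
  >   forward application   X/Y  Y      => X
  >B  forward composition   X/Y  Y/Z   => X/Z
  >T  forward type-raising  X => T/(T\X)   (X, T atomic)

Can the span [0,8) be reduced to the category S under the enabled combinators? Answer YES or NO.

[0,8] S   >
  [0,5] S/NP   <
    [0,4] S   <
      [0,1] "on" : S\NP
      [1,4] S\(S\NP)   >
        [1,2] "every" : (S\(S\NP))/S
        [2,4] S   >
          [2,3] "from" : S/(S\N)
          [3,4] "that" : S\N
    [4,5] "cat" : (S/NP)\S
  [5,8] NP   >
    [5,6] "some" : NP/(NP\N)
    [6,8] NP\N   >
      [6,7] "here" : (NP\N)/(NP/PP)
      [7,8] "often" : NP/PP

YES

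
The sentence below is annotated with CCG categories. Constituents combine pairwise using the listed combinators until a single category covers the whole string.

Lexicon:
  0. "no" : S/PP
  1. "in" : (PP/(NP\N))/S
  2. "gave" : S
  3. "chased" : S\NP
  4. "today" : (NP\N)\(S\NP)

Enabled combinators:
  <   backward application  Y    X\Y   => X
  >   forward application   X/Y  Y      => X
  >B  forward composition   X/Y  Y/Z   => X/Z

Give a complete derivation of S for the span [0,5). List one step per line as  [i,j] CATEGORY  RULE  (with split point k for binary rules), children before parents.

[0,1] S/PP  lex  "no"
[1,2] (PP/(NP\N))/S  lex  "in"
[2,3] S  lex  "gave"
[1,3] PP/(NP\N)  >  k=2
[3,4] S\NP  lex  "chased"
[4,5] (NP\N)\(S\NP)  lex  "today"
[3,5] NP\N  <  k=4
[1,5] PP  >  k=3
[0,5] S  >  k=1

[0,5] S   >
  [0,1] "no" : S/PP
  [1,5] PP   >
    [1,3] PP/(NP\N)   >
      [1,2] "in" : (PP/(NP\N))/S
      [2,3] "gave" : S
    [3,5] NP\N   <
      [3,4] "chased" : S\NP
      [4,5] "today" : (NP\N)\(S\NP)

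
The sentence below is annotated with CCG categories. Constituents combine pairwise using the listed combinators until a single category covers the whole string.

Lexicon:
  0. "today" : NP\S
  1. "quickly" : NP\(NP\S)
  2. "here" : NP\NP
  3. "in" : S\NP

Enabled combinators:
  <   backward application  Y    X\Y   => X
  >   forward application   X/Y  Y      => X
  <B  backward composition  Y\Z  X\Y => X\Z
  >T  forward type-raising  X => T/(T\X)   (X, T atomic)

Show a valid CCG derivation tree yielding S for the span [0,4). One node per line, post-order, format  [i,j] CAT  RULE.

[0,1] NP\S  lex  "today"
[1,2] NP\(NP\S)  lex  "quickly"
[0,2] NP  <  k=1
[2,3] NP\NP  lex  "here"
[3,4] S\NP  lex  "in"
[2,4] S\NP  <B  k=3
[0,4] S  <  k=2

[0,4] S   <
  [0,2] NP   <
    [0,1] "today" : NP\S
    [1,2] "quickly" : NP\(NP\S)
  [2,4] S\NP   <B
    [2,3] "here" : NP\NP
    [3,4] "in" : S\NP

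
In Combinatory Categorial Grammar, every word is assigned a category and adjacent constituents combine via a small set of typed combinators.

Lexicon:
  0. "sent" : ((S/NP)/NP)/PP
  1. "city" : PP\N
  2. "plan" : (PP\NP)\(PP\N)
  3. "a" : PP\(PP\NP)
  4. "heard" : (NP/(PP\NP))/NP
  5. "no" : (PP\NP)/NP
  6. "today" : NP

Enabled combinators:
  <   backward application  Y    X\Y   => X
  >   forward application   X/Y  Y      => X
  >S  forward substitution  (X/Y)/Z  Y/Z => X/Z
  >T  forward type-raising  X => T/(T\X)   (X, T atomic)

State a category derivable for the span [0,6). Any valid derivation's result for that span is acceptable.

S/NP

[0,7] S   >
  [0,6] S/NP   >S
    [0,4] (S/NP)/NP   >
      [0,1] "sent" : ((S/NP)/NP)/PP
      [1,4] PP   <
        [1,3] PP\NP   <
          [1,2] "city" : PP\N
          [2,3] "plan" : (PP\NP)\(PP\N)
        [3,4] "a" : PP\(PP\NP)
    [4,6] NP/NP   >S
      [4,5] "heard" : (NP/(PP\NP))/NP
      [5,6] "no" : (PP\NP)/NP
  [6,7] "today" : NP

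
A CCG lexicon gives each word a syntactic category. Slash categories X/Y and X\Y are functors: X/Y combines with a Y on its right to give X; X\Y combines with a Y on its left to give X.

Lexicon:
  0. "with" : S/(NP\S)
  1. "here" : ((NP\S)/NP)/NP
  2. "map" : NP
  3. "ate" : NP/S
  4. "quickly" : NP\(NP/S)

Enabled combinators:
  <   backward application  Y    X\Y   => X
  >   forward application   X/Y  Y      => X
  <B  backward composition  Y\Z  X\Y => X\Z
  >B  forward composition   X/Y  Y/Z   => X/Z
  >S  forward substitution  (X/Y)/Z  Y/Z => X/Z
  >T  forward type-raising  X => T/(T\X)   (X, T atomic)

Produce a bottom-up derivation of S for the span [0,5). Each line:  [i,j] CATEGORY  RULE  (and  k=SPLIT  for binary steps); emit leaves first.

[0,5] S   >
  [0,3] S/NP   >B
    [0,1] "with" : S/(NP\S)
    [1,3] (NP\S)/NP   >
      [1,2] "here" : ((NP\S)/NP)/NP
      [2,3] "map" : NP
  [3,5] NP   <
    [3,4] "ate" : NP/S
    [4,5] "quickly" : NP\(NP/S)

[0,1] S/(NP\S)  lex  "with"
[1,2] ((NP\S)/NP)/NP  lex  "here"
[2,3] NP  lex  "map"
[1,3] (NP\S)/NP  >  k=2
[0,3] S/NP  >B  k=1
[3,4] NP/S  lex  "ate"
[4,5] NP\(NP/S)  lex  "quickly"
[3,5] NP  <  k=4
[0,5] S  >  k=3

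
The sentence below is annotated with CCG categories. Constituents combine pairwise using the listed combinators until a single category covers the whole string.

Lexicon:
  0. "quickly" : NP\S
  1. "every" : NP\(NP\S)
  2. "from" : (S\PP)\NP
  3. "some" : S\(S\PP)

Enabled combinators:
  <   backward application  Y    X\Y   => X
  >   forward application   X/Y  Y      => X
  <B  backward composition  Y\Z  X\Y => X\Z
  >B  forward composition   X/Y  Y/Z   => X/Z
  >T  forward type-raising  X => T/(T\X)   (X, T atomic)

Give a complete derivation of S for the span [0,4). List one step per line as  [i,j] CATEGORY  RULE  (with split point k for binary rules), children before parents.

[0,4] S   <
  [0,3] S\PP   <
    [0,2] NP   <
      [0,1] "quickly" : NP\S
      [1,2] "every" : NP\(NP\S)
    [2,3] "from" : (S\PP)\NP
  [3,4] "some" : S\(S\PP)

[0,1] NP\S  lex  "quickly"
[1,2] NP\(NP\S)  lex  "every"
[0,2] NP  <  k=1
[2,3] (S\PP)\NP  lex  "from"
[0,3] S\PP  <  k=2
[3,4] S\(S\PP)  lex  "some"
[0,4] S  <  k=3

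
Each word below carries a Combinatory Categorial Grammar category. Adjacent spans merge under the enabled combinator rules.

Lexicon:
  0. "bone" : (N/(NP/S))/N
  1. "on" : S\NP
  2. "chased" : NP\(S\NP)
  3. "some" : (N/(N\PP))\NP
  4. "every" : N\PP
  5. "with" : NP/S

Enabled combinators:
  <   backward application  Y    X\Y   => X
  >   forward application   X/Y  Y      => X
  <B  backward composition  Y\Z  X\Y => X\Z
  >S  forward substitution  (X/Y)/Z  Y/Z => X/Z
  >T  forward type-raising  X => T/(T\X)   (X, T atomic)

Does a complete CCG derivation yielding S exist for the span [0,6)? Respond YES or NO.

NO

(N/(NP/S))/N S\NP NP\(S\NP) (N/(N\PP))\NP N\PP NP/S
CKY chart[0,6] = {N, N/(N\N), NP/(NP\N), PP/(PP\N), S/(S\N)}; S ∉ chart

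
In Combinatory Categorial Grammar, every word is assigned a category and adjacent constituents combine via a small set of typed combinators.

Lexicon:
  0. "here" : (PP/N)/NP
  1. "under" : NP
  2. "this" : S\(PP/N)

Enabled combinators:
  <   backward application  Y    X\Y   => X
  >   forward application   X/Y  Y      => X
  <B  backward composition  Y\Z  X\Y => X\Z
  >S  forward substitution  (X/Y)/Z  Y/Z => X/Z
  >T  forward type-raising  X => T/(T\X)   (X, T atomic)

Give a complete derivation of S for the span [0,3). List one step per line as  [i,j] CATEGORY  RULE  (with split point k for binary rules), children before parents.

[0,1] (PP/N)/NP  lex  "here"
[1,2] NP  lex  "under"
[0,2] PP/N  >  k=1
[2,3] S\(PP/N)  lex  "this"
[0,3] S  <  k=2

[0,3] S   <
  [0,2] PP/N   >
    [0,1] "here" : (PP/N)/NP
    [1,2] "under" : NP
  [2,3] "this" : S\(PP/N)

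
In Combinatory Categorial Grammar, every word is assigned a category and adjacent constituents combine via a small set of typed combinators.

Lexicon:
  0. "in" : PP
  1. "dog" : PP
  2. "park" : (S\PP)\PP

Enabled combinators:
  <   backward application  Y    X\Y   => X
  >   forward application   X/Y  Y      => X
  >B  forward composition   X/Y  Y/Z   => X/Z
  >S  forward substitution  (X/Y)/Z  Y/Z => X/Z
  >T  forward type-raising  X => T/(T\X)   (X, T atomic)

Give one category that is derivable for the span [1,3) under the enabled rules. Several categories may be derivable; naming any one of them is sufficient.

[0,3] S   <
  [0,1] "in" : PP
  [1,3] S\PP   <
    [1,2] "dog" : PP
    [2,3] "park" : (S\PP)\PP

S\PP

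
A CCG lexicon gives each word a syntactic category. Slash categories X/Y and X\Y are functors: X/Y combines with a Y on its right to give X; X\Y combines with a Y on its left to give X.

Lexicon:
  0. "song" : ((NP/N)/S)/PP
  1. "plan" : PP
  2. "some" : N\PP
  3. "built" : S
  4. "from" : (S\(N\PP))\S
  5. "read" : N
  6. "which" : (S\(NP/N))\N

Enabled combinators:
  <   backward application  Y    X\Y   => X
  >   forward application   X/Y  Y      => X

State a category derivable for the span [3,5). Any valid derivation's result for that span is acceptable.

[0,7] S   <
  [0,5] NP/N   >
    [0,2] (NP/N)/S   >
      [0,1] "song" : ((NP/N)/S)/PP
      [1,2] "plan" : PP
    [2,5] S   <
      [2,3] "some" : N\PP
      [3,5] S\(N\PP)   <
        [3,4] "built" : S
        [4,5] "from" : (S\(N\PP))\S
  [5,7] S\(NP/N)   <
    [5,6] "read" : N
    [6,7] "which" : (S\(NP/N))\N

S\(N\PP)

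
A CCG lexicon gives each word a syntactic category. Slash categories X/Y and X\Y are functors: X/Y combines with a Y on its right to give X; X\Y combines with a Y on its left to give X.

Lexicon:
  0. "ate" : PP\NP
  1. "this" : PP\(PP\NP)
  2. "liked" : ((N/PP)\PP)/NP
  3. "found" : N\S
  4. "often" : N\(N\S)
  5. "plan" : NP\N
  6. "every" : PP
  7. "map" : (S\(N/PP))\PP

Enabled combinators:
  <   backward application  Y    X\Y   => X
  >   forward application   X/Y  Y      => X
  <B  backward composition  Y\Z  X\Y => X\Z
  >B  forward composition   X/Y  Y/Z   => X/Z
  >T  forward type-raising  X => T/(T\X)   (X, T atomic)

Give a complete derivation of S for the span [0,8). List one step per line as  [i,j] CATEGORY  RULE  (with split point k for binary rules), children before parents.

[0,1] PP\NP  lex  "ate"
[1,2] PP\(PP\NP)  lex  "this"
[0,2] PP  <  k=1
[2,3] ((N/PP)\PP)/NP  lex  "liked"
[3,4] N\S  lex  "found"
[4,5] N\(N\S)  lex  "often"
[3,5] N  <  k=4
[5,6] NP\N  lex  "plan"
[3,6] NP  <  k=5
[2,6] (N/PP)\PP  >  k=3
[6,7] PP  lex  "every"
[7,8] (S\(N/PP))\PP  lex  "map"
[6,8] S\(N/PP)  <  k=7
[2,8] S\PP  <B  k=6
[0,8] S  <  k=2

[0,8] S   <
  [0,2] PP   <
    [0,1] "ate" : PP\NP
    [1,2] "this" : PP\(PP\NP)
  [2,8] S\PP   <B
    [2,6] (N/PP)\PP   >
      [2,3] "liked" : ((N/PP)\PP)/NP
      [3,6] NP   <
        [3,5] N   <
          [3,4] "found" : N\S
          [4,5] "often" : N\(N\S)
        [5,6] "plan" : NP\N
    [6,8] S\(N/PP)   <
      [6,7] "every" : PP
      [7,8] "map" : (S\(N/PP))\PP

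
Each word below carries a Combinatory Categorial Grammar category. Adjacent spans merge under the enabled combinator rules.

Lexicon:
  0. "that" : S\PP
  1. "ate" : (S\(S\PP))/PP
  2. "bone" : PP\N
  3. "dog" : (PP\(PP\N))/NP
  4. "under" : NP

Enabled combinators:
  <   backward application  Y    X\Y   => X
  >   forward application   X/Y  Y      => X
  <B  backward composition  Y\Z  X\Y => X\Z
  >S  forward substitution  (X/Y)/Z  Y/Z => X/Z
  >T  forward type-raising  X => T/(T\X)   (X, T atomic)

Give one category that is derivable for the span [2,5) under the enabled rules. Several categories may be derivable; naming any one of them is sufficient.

[0,5] S   <
  [0,1] "that" : S\PP
  [1,5] S\(S\PP)   >
    [1,2] "ate" : (S\(S\PP))/PP
    [2,5] PP   <
      [2,3] "bone" : PP\N
      [3,5] PP\(PP\N)   >
        [3,4] "dog" : (PP\(PP\N))/NP
        [4,5] "under" : NP

PP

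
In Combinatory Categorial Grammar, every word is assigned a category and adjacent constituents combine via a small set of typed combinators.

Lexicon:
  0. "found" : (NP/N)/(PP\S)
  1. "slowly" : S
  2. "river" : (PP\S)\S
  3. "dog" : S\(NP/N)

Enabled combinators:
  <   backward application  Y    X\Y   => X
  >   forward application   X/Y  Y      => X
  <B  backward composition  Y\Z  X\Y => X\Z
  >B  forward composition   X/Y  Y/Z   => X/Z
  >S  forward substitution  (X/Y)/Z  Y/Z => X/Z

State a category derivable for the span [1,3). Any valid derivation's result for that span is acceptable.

PP\S

[0,4] S   <
  [0,3] NP/N   >
    [0,1] "found" : (NP/N)/(PP\S)
    [1,3] PP\S   <
      [1,2] "slowly" : S
      [2,3] "river" : (PP\S)\S
  [3,4] "dog" : S\(NP/N)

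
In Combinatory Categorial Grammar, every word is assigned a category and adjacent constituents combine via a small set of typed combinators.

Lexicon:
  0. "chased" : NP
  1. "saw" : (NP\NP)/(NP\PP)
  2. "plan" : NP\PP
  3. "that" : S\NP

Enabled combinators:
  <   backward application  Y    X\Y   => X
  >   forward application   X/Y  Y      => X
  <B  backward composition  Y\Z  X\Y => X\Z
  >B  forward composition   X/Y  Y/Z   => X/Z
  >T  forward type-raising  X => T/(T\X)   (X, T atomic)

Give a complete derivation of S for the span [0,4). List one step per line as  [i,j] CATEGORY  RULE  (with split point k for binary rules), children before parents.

[0,1] NP  lex  "chased"
[1,2] (NP\NP)/(NP\PP)  lex  "saw"
[2,3] NP\PP  lex  "plan"
[1,3] NP\NP  >  k=2
[3,4] S\NP  lex  "that"
[1,4] S\NP  <B  k=3
[0,4] S  <  k=1

[0,4] S   <
  [0,1] "chased" : NP
  [1,4] S\NP   <B
    [1,3] NP\NP   >
      [1,2] "saw" : (NP\NP)/(NP\PP)
      [2,3] "plan" : NP\PP
    [3,4] "that" : S\NP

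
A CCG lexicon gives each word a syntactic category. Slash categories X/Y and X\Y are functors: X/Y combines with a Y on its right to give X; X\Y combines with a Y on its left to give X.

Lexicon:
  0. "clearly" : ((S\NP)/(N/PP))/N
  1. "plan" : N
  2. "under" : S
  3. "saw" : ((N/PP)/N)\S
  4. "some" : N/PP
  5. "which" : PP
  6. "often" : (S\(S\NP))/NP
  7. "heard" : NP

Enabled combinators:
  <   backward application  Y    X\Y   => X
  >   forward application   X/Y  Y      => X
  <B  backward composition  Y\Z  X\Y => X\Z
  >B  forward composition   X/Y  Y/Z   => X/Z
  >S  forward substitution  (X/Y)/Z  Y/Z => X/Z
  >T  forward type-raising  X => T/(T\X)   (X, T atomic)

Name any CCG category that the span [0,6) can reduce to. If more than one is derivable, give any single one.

[0,8] S   <
  [0,6] S\NP   >
    [0,2] (S\NP)/(N/PP)   >
      [0,1] "clearly" : ((S\NP)/(N/PP))/N
      [1,2] "plan" : N
    [2,6] N/PP   >
      [2,4] (N/PP)/N   <
        [2,3] "under" : S
        [3,4] "saw" : ((N/PP)/N)\S
      [4,6] N   >
        [4,5] "some" : N/PP
        [5,6] "which" : PP
  [6,8] S\(S\NP)   >
    [6,7] "often" : (S\(S\NP))/NP
    [7,8] "heard" : NP

S\NP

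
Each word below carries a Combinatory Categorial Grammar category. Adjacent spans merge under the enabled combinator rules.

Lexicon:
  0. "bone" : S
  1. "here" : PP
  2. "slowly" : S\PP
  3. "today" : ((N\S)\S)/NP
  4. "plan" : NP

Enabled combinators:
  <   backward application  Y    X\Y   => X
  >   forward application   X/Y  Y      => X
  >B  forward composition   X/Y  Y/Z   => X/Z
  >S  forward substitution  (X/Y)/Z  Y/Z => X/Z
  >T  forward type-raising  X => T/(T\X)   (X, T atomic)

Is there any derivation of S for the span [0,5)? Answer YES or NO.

NO

S PP S\PP ((N\S)\S)/NP NP
CKY chart[0,5] = {N, N/(N\N), NP/(NP\N), PP/(PP\N), S/(S\N)}; S ∉ chart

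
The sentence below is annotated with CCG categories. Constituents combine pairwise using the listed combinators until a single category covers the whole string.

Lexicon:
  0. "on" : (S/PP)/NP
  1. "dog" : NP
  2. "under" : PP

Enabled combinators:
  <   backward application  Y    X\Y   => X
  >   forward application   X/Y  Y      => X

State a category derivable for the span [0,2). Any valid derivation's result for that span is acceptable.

S/PP

[0,3] S   >
  [0,2] S/PP   >
    [0,1] "on" : (S/PP)/NP
    [1,2] "dog" : NP
  [2,3] "under" : PP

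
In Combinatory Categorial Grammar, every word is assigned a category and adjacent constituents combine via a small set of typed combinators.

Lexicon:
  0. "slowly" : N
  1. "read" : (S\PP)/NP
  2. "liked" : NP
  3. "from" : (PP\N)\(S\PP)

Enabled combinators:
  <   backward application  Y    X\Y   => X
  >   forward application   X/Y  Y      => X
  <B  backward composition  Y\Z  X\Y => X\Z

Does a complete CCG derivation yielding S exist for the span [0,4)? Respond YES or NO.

N (S\PP)/NP NP (PP\N)\(S\PP)
CKY chart[0,4] = {PP}; S ∉ chart

NO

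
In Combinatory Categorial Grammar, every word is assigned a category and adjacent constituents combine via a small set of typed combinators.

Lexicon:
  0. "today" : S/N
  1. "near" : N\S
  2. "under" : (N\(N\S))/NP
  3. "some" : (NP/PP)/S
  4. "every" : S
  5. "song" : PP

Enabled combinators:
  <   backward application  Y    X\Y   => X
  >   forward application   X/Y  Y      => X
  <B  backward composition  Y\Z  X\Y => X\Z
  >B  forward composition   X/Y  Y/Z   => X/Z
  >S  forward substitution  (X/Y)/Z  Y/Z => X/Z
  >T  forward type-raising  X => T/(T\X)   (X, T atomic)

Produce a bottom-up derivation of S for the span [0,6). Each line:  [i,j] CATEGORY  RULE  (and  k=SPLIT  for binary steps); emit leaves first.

[0,6] S   >
  [0,1] "today" : S/N
  [1,6] N   <
    [1,2] "near" : N\S
    [2,6] N\(N\S)   >
      [2,3] "under" : (N\(N\S))/NP
      [3,6] NP   >
        [3,5] NP/PP   >
          [3,4] "some" : (NP/PP)/S
          [4,5] "every" : S
        [5,6] "song" : PP

[0,1] S/N  lex  "today"
[1,2] N\S  lex  "near"
[2,3] (N\(N\S))/NP  lex  "under"
[3,4] (NP/PP)/S  lex  "some"
[4,5] S  lex  "every"
[3,5] NP/PP  >  k=4
[5,6] PP  lex  "song"
[3,6] NP  >  k=5
[2,6] N\(N\S)  >  k=3
[1,6] N  <  k=2
[0,6] S  >  k=1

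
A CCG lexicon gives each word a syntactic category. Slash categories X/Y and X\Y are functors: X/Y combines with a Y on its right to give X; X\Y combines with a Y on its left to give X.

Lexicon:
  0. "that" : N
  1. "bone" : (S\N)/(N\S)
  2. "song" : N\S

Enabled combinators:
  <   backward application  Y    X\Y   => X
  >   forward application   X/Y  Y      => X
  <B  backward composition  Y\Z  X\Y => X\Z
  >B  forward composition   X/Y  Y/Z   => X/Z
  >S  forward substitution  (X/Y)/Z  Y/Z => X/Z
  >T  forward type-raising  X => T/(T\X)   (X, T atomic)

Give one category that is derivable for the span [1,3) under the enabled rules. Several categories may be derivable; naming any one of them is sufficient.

[0,3] S   >
  [0,1] S/(S\N)   >T
    [0,1] "that" : N
  [1,3] S\N   >
    [1,2] "bone" : (S\N)/(N\S)
    [2,3] "song" : N\S

S\N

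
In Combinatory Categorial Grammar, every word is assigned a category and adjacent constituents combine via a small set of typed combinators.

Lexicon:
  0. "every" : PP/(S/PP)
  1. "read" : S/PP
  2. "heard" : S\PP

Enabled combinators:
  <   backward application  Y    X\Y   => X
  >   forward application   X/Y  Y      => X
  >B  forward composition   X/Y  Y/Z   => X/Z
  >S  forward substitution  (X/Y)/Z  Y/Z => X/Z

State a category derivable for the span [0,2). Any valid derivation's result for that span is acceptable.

PP

[0,3] S   <
  [0,2] PP   >
    [0,1] "every" : PP/(S/PP)
    [1,2] "read" : S/PP
  [2,3] "heard" : S\PP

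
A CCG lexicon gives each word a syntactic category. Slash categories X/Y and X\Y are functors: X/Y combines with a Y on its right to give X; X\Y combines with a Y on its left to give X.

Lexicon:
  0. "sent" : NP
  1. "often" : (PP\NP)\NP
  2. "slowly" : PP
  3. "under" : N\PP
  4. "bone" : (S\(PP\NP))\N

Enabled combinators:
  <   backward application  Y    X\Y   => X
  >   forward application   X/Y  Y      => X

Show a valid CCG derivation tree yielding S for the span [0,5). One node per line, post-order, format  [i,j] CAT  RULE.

[0,5] S   <
  [0,2] PP\NP   <
    [0,1] "sent" : NP
    [1,2] "often" : (PP\NP)\NP
  [2,5] S\(PP\NP)   <
    [2,4] N   <
      [2,3] "slowly" : PP
      [3,4] "under" : N\PP
    [4,5] "bone" : (S\(PP\NP))\N

[0,1] NP  lex  "sent"
[1,2] (PP\NP)\NP  lex  "often"
[0,2] PP\NP  <  k=1
[2,3] PP  lex  "slowly"
[3,4] N\PP  lex  "under"
[2,4] N  <  k=3
[4,5] (S\(PP\NP))\N  lex  "bone"
[2,5] S\(PP\NP)  <  k=4
[0,5] S  <  k=2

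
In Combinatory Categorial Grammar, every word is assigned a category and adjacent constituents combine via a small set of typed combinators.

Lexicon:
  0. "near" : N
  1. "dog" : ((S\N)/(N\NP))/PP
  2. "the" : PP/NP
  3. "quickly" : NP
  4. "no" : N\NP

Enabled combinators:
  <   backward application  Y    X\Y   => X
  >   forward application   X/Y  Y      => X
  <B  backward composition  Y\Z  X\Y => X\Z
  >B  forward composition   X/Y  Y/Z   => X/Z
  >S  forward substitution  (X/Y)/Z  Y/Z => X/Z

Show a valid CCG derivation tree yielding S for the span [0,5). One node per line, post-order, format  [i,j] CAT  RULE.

[0,5] S   <
  [0,1] "near" : N
  [1,5] S\N   >
    [1,4] (S\N)/(N\NP)   >
      [1,2] "dog" : ((S\N)/(N\NP))/PP
      [2,4] PP   >
        [2,3] "the" : PP/NP
        [3,4] "quickly" : NP
    [4,5] "no" : N\NP

[0,1] N  lex  "near"
[1,2] ((S\N)/(N\NP))/PP  lex  "dog"
[2,3] PP/NP  lex  "the"
[3,4] NP  lex  "quickly"
[2,4] PP  >  k=3
[1,4] (S\N)/(N\NP)  >  k=2
[4,5] N\NP  lex  "no"
[1,5] S\N  >  k=4
[0,5] S  <  k=1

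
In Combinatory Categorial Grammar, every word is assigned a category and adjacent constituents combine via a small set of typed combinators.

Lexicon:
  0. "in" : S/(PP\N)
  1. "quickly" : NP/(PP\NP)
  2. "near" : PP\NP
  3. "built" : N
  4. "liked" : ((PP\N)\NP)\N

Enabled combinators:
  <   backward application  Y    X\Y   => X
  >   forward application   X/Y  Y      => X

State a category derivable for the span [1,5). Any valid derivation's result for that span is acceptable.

PP\N

[0,5] S   >
  [0,1] "in" : S/(PP\N)
  [1,5] PP\N   <
    [1,3] NP   >
      [1,2] "quickly" : NP/(PP\NP)
      [2,3] "near" : PP\NP
    [3,5] (PP\N)\NP   <
      [3,4] "built" : N
      [4,5] "liked" : ((PP\N)\NP)\N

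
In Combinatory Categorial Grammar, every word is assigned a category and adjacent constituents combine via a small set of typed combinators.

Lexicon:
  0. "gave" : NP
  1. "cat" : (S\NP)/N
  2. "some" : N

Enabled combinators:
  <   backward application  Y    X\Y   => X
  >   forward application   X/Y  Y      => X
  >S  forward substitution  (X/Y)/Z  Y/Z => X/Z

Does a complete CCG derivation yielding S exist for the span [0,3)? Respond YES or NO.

YES

[0,3] S   <
  [0,1] "gave" : NP
  [1,3] S\NP   >
    [1,2] "cat" : (S\NP)/N
    [2,3] "some" : N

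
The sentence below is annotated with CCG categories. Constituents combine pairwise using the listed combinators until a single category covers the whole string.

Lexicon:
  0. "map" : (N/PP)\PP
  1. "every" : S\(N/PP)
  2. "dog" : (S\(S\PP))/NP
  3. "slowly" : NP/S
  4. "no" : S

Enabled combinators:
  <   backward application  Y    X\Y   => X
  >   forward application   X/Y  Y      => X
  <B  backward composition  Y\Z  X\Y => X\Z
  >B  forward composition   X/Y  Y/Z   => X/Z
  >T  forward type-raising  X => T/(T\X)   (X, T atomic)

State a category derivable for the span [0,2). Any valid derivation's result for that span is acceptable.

[0,5] S   <
  [0,2] S\PP   <B
    [0,1] "map" : (N/PP)\PP
    [1,2] "every" : S\(N/PP)
  [2,5] S\(S\PP)   >
    [2,3] "dog" : (S\(S\PP))/NP
    [3,5] NP   >
      [3,4] "slowly" : NP/S
      [4,5] "no" : S

S\PP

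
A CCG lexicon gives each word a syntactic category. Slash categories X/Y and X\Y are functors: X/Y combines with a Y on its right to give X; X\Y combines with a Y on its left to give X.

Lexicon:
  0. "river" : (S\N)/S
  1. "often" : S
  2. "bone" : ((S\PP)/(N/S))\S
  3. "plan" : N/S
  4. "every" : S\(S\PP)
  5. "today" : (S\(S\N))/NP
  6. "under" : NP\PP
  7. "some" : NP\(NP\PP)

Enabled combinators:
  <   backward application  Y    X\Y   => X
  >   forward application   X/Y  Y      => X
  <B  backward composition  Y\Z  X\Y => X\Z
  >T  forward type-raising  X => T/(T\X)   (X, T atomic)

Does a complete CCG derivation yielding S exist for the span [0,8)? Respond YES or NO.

[0,8] S   <
  [0,5] S\N   >
    [0,1] "river" : (S\N)/S
    [1,5] S   <
      [1,4] S\PP   >
        [1,3] (S\PP)/(N/S)   <
          [1,2] "often" : S
          [2,3] "bone" : ((S\PP)/(N/S))\S
        [3,4] "plan" : N/S
      [4,5] "every" : S\(S\PP)
  [5,8] S\(S\N)   >
    [5,6] "today" : (S\(S\N))/NP
    [6,8] NP   <
      [6,7] "under" : NP\PP
      [7,8] "some" : NP\(NP\PP)

YES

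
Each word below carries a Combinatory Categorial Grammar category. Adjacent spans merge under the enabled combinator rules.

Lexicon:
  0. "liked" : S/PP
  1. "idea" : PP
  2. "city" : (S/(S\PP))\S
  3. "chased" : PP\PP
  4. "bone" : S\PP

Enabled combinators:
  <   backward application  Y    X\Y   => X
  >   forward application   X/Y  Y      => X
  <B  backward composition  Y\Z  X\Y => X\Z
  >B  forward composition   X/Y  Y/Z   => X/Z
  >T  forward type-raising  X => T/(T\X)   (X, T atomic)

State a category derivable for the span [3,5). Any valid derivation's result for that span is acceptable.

S\PP

[0,5] S   >
  [0,3] S/(S\PP)   <
    [0,2] S   >
      [0,1] "liked" : S/PP
      [1,2] "idea" : PP
    [2,3] "city" : (S/(S\PP))\S
  [3,5] S\PP   <B
    [3,4] "chased" : PP\PP
    [4,5] "bone" : S\PP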